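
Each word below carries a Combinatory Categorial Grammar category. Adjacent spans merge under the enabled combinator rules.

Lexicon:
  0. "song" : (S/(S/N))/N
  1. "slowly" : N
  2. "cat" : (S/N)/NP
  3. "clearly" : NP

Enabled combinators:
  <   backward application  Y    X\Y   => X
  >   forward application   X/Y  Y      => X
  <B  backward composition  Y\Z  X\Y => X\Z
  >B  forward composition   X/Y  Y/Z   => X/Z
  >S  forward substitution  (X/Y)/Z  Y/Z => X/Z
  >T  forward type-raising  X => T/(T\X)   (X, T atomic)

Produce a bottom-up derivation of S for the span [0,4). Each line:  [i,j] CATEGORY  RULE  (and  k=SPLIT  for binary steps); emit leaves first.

[0,1] (S/(S/N))/N  lex  "song"
[1,2] N  lex  "slowly"
[0,2] S/(S/N)  >  k=1
[2,3] (S/N)/NP  lex  "cat"
[3,4] NP  lex  "clearly"
[2,4] S/N  >  k=3
[0,4] S  >  k=2

[0,4] S   >
  [0,2] S/(S/N)   >
    [0,1] "song" : (S/(S/N))/N
    [1,2] "slowly" : N
  [2,4] S/N   >
    [2,3] "cat" : (S/N)/NP
    [3,4] "clearly" : NP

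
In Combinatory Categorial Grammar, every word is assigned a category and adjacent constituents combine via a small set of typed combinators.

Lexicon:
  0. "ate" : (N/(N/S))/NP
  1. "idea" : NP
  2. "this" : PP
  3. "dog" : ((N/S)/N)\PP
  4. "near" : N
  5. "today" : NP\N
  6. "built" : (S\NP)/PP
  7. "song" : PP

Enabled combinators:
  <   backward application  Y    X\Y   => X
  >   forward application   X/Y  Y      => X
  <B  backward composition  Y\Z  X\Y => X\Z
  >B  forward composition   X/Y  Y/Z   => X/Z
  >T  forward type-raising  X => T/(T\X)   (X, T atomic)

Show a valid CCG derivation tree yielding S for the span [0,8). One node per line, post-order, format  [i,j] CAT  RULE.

[0,1] (N/(N/S))/NP  lex  "ate"
[1,2] NP  lex  "idea"
[0,2] N/(N/S)  >  k=1
[2,3] PP  lex  "this"
[3,4] ((N/S)/N)\PP  lex  "dog"
[2,4] (N/S)/N  <  k=3
[4,5] N  lex  "near"
[2,5] N/S  >  k=4
[0,5] N  >  k=2
[5,6] NP\N  lex  "today"
[6,7] (S\NP)/PP  lex  "built"
[7,8] PP  lex  "song"
[6,8] S\NP  >  k=7
[5,8] S\N  <B  k=6
[0,8] S  <  k=5

[0,8] S   <
  [0,5] N   >
    [0,2] N/(N/S)   >
      [0,1] "ate" : (N/(N/S))/NP
      [1,2] "idea" : NP
    [2,5] N/S   >
      [2,4] (N/S)/N   <
        [2,3] "this" : PP
        [3,4] "dog" : ((N/S)/N)\PP
      [4,5] "near" : N
  [5,8] S\N   <B
    [5,6] "today" : NP\N
    [6,8] S\NP   >
      [6,7] "built" : (S\NP)/PP
      [7,8] "song" : PP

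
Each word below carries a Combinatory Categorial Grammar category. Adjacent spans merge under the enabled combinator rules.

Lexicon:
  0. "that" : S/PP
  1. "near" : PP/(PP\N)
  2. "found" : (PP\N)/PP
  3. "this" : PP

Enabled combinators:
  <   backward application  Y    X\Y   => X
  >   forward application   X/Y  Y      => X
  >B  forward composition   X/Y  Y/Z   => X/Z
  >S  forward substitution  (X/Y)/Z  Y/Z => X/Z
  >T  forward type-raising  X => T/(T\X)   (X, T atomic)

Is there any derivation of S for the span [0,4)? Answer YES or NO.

YES

[0,4] S   >
  [0,1] "that" : S/PP
  [1,4] PP   >
    [1,2] "near" : PP/(PP\N)
    [2,4] PP\N   >
      [2,3] "found" : (PP\N)/PP
      [3,4] "this" : PP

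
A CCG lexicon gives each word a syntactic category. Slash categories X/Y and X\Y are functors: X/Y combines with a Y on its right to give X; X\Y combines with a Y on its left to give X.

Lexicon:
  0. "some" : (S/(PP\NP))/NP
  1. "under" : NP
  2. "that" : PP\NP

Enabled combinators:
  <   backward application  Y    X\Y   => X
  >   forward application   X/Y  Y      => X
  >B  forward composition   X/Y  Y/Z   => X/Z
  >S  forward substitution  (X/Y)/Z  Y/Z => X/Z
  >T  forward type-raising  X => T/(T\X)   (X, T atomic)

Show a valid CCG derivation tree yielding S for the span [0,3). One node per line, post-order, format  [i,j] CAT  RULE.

[0,3] S   >
  [0,2] S/(PP\NP)   >
    [0,1] "some" : (S/(PP\NP))/NP
    [1,2] "under" : NP
  [2,3] "that" : PP\NP

[0,1] (S/(PP\NP))/NP  lex  "some"
[1,2] NP  lex  "under"
[0,2] S/(PP\NP)  >  k=1
[2,3] PP\NP  lex  "that"
[0,3] S  >  k=2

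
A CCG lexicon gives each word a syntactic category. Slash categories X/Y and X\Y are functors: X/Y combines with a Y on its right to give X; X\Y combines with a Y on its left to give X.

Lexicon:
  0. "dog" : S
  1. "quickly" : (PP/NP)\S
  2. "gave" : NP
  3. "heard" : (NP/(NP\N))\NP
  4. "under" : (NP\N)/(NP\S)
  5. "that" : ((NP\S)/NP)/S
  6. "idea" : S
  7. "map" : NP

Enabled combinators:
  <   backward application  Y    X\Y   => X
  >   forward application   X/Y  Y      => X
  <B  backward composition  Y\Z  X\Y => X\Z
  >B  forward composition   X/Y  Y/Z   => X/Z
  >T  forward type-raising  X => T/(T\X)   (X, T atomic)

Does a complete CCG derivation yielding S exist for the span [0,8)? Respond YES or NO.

NO

S (PP/NP)\S NP (NP/(NP\N))\NP (NP\N)/(NP\S) ((NP\S)/NP)/S S NP
CKY chart[0,8] = {N/(N\PP), NP/(NP\PP), PP, PP/(NP\NP), PP/(PP\PP), S/(S\PP)}; S ∉ chart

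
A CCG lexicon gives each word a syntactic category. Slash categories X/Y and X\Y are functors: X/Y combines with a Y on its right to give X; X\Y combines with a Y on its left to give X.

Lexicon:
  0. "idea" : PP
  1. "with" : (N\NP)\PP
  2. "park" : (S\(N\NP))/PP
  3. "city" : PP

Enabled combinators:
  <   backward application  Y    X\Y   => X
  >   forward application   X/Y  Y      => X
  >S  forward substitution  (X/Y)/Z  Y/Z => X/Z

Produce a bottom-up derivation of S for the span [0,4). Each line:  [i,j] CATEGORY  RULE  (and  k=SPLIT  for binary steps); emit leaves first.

[0,1] PP  lex  "idea"
[1,2] (N\NP)\PP  lex  "with"
[0,2] N\NP  <  k=1
[2,3] (S\(N\NP))/PP  lex  "park"
[3,4] PP  lex  "city"
[2,4] S\(N\NP)  >  k=3
[0,4] S  <  k=2

[0,4] S   <
  [0,2] N\NP   <
    [0,1] "idea" : PP
    [1,2] "with" : (N\NP)\PP
  [2,4] S\(N\NP)   >
    [2,3] "park" : (S\(N\NP))/PP
    [3,4] "city" : PP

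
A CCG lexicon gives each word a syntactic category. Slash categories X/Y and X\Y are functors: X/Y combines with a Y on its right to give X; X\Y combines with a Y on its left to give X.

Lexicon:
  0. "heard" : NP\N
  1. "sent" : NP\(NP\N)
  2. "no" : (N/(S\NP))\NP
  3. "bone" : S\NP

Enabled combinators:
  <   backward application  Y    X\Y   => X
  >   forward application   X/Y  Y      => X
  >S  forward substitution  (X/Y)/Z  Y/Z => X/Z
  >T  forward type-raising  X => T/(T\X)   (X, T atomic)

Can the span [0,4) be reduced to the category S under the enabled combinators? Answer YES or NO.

NO

NP\N NP\(NP\N) (N/(S\NP))\NP S\NP
CKY chart[0,4] = {N, N/(N\N), NP/(NP\N), PP/(PP\N), S/(S\N)}; S ∉ chart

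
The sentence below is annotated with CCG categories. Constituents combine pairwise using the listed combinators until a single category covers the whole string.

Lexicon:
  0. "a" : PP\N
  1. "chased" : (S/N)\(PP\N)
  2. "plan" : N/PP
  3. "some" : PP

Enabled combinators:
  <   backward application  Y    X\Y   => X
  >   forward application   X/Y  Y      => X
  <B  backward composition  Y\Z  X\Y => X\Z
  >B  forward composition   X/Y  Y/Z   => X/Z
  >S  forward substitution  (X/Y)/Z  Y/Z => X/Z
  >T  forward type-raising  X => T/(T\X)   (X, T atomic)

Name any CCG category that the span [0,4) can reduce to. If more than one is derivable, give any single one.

[0,4] S   >
  [0,2] S/N   <
    [0,1] "a" : PP\N
    [1,2] "chased" : (S/N)\(PP\N)
  [2,4] N   >
    [2,3] "plan" : N/PP
    [3,4] "some" : PP

S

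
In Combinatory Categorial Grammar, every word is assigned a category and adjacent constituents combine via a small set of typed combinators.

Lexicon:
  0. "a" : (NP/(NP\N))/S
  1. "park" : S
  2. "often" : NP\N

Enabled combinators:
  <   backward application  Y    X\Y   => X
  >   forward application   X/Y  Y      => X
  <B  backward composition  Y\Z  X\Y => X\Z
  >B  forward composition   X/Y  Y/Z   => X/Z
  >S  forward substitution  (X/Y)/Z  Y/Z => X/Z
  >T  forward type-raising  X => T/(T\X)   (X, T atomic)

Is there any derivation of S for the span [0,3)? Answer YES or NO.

(NP/(NP\N))/S S NP\N
CKY chart[0,3] = {N/(N\NP), NP, NP/(NP\NP), PP/(PP\NP), S/(S\NP)}; S ∉ chart

NO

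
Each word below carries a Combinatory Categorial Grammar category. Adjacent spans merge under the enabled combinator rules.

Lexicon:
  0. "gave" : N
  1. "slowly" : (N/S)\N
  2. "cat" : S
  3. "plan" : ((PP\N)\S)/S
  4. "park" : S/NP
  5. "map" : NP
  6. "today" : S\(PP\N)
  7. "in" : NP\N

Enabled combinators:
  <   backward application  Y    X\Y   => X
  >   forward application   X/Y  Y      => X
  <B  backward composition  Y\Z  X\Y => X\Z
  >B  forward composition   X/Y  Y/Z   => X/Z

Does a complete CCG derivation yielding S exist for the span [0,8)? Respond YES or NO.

NO

N (N/S)\N S ((PP\N)\S)/S S/NP NP S\(PP\N) NP\N
CKY chart[0,8] = {NP}; S ∉ chart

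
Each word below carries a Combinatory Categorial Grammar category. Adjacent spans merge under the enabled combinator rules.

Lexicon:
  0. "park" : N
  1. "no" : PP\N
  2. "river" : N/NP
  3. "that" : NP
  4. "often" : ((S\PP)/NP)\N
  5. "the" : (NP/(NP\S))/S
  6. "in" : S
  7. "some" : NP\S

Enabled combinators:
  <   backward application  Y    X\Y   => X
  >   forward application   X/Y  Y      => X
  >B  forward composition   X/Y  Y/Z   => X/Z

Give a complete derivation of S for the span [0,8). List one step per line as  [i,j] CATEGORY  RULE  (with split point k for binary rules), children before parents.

[0,8] S   <
  [0,2] PP   <
    [0,1] "park" : N
    [1,2] "no" : PP\N
  [2,8] S\PP   >
    [2,5] (S\PP)/NP   <
      [2,4] N   >
        [2,3] "river" : N/NP
        [3,4] "that" : NP
      [4,5] "often" : ((S\PP)/NP)\N
    [5,8] NP   >
      [5,7] NP/(NP\S)   >
        [5,6] "the" : (NP/(NP\S))/S
        [6,7] "in" : S
      [7,8] "some" : NP\S

[0,1] N  lex  "park"
[1,2] PP\N  lex  "no"
[0,2] PP  <  k=1
[2,3] N/NP  lex  "river"
[3,4] NP  lex  "that"
[2,4] N  >  k=3
[4,5] ((S\PP)/NP)\N  lex  "often"
[2,5] (S\PP)/NP  <  k=4
[5,6] (NP/(NP\S))/S  lex  "the"
[6,7] S  lex  "in"
[5,7] NP/(NP\S)  >  k=6
[7,8] NP\S  lex  "some"
[5,8] NP  >  k=7
[2,8] S\PP  >  k=5
[0,8] S  <  k=2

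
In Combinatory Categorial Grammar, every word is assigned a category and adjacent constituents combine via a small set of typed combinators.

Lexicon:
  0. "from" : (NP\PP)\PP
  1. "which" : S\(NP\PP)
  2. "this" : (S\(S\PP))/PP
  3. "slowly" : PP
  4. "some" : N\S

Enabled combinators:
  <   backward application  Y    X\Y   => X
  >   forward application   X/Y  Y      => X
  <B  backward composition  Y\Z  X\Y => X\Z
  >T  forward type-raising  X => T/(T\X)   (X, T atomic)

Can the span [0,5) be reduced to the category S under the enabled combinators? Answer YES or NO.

(NP\PP)\PP S\(NP\PP) (S\(S\PP))/PP PP N\S
CKY chart[0,5] = {N, N/(N\N), NP/(NP\N), PP/(PP\N), S/(S\N)}; S ∉ chart

NO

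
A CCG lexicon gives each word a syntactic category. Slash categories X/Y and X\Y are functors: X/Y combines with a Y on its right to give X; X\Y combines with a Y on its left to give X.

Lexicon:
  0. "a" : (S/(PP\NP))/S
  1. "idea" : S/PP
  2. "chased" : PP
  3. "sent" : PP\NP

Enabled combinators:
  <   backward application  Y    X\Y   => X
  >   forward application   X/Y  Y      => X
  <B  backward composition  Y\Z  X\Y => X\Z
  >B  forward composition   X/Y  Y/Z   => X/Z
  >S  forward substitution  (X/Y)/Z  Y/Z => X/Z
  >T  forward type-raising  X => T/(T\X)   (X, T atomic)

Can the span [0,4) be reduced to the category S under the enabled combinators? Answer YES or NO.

[0,4] S   >
  [0,3] S/(PP\NP)   >
    [0,1] "a" : (S/(PP\NP))/S
    [1,3] S   >
      [1,2] "idea" : S/PP
      [2,3] "chased" : PP
  [3,4] "sent" : PP\NP

YES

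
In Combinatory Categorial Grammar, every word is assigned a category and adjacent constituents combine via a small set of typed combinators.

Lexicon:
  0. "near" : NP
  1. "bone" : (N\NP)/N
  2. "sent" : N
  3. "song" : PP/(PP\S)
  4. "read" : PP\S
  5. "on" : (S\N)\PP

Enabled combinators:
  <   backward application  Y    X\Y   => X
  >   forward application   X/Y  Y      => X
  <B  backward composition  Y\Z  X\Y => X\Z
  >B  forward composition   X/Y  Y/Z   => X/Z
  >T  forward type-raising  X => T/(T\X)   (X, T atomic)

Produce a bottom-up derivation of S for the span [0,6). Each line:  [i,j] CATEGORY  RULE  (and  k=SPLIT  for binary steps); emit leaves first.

[0,1] NP  lex  "near"
[1,2] (N\NP)/N  lex  "bone"
[2,3] N  lex  "sent"
[1,3] N\NP  >  k=2
[0,3] N  <  k=1
[3,4] PP/(PP\S)  lex  "song"
[4,5] PP\S  lex  "read"
[3,5] PP  >  k=4
[5,6] (S\N)\PP  lex  "on"
[3,6] S\N  <  k=5
[0,6] S  <  k=3

[0,6] S   <
  [0,3] N   <
    [0,1] "near" : NP
    [1,3] N\NP   >
      [1,2] "bone" : (N\NP)/N
      [2,3] "sent" : N
  [3,6] S\N   <
    [3,5] PP   >
      [3,4] "song" : PP/(PP\S)
      [4,5] "read" : PP\S
    [5,6] "on" : (S\N)\PP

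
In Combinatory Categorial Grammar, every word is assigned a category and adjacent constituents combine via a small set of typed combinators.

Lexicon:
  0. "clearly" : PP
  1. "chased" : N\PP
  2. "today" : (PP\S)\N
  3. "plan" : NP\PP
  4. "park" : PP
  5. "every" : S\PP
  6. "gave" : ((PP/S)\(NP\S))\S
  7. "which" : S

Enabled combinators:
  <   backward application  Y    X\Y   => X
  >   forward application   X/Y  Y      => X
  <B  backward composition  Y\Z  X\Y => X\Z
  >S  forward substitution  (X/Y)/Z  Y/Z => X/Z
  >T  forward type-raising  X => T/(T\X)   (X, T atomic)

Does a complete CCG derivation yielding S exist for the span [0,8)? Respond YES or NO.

PP N\PP (PP\S)\N NP\PP PP S\PP ((PP/S)\(NP\S))\S S
CKY chart[0,8] = {N/(N\PP), NP/(NP\PP), PP, PP/(PP\PP), S/(S\PP)}; S ∉ chart

NO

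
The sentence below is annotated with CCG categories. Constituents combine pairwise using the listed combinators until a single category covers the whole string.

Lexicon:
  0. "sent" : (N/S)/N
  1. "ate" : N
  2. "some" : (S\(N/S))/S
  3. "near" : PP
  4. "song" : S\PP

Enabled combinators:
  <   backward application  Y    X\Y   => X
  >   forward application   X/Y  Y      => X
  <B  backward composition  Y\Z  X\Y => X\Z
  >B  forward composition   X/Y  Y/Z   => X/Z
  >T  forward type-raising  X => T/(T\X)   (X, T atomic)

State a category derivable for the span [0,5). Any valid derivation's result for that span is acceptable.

S

[0,5] S   <
  [0,2] N/S   >
    [0,1] "sent" : (N/S)/N
    [1,2] "ate" : N
  [2,5] S\(N/S)   >
    [2,3] "some" : (S\(N/S))/S
    [3,5] S   <
      [3,4] "near" : PP
      [4,5] "song" : S\PP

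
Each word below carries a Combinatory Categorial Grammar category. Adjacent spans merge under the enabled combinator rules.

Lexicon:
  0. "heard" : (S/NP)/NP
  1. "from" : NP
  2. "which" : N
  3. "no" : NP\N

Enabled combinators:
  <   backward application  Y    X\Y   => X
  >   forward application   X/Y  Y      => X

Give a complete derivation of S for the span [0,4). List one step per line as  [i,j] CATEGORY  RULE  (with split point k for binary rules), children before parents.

[0,1] (S/NP)/NP  lex  "heard"
[1,2] NP  lex  "from"
[0,2] S/NP  >  k=1
[2,3] N  lex  "which"
[3,4] NP\N  lex  "no"
[2,4] NP  <  k=3
[0,4] S  >  k=2

[0,4] S   >
  [0,2] S/NP   >
    [0,1] "heard" : (S/NP)/NP
    [1,2] "from" : NP
  [2,4] NP   <
    [2,3] "which" : N
    [3,4] "no" : NP\N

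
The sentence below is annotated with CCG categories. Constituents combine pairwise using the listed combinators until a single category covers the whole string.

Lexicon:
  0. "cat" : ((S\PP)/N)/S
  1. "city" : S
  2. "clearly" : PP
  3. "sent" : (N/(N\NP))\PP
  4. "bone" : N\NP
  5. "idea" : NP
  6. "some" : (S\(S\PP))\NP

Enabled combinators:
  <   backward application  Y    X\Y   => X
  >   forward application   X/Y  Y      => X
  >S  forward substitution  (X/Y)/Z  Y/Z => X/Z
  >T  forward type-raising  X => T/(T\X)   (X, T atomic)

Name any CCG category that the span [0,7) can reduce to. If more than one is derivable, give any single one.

S

[0,7] S   <
  [0,5] S\PP   >
    [0,2] (S\PP)/N   >
      [0,1] "cat" : ((S\PP)/N)/S
      [1,2] "city" : S
    [2,5] N   >
      [2,4] N/(N\NP)   <
        [2,3] "clearly" : PP
        [3,4] "sent" : (N/(N\NP))\PP
      [4,5] "bone" : N\NP
  [5,7] S\(S\PP)   <
    [5,6] "idea" : NP
    [6,7] "some" : (S\(S\PP))\NP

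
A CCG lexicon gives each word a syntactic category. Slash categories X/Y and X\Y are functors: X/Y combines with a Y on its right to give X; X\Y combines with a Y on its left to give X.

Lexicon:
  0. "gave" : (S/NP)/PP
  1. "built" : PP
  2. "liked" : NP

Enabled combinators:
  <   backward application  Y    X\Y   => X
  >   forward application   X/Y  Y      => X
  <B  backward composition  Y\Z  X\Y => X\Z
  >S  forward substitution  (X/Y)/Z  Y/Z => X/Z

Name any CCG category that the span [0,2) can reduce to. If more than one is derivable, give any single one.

S/NP

[0,3] S   >
  [0,2] S/NP   >
    [0,1] "gave" : (S/NP)/PP
    [1,2] "built" : PP
  [2,3] "liked" : NP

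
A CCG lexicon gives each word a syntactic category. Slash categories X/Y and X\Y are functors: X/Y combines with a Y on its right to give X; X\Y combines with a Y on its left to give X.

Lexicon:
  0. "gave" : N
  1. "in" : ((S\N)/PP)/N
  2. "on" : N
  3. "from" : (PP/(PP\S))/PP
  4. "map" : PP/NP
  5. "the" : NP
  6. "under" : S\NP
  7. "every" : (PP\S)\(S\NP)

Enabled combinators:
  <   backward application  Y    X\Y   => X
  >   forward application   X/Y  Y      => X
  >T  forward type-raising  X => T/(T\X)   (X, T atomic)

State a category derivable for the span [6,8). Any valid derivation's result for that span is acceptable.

[0,8] S   >
  [0,1] S/(S\N)   >T
    [0,1] "gave" : N
  [1,8] S\N   >
    [1,3] (S\N)/PP   >
      [1,2] "in" : ((S\N)/PP)/N
      [2,3] "on" : N
    [3,8] PP   >
      [3,6] PP/(PP\S)   >
        [3,4] "from" : (PP/(PP\S))/PP
        [4,6] PP   >
          [4,5] "map" : PP/NP
          [5,6] "the" : NP
      [6,8] PP\S   <
        [6,7] "under" : S\NP
        [7,8] "every" : (PP\S)\(S\NP)

PP\S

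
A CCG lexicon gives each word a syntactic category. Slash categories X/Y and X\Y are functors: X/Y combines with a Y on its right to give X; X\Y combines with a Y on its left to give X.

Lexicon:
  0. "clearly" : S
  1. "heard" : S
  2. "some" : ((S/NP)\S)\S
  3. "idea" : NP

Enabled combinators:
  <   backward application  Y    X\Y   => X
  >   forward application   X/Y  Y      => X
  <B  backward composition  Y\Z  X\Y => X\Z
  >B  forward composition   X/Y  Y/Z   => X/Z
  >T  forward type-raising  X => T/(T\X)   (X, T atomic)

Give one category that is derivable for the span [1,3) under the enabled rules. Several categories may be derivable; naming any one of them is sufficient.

[0,4] S   >
  [0,3] S/NP   <
    [0,1] "clearly" : S
    [1,3] (S/NP)\S   <
      [1,2] "heard" : S
      [2,3] "some" : ((S/NP)\S)\S
  [3,4] "idea" : NP

(S/NP)\S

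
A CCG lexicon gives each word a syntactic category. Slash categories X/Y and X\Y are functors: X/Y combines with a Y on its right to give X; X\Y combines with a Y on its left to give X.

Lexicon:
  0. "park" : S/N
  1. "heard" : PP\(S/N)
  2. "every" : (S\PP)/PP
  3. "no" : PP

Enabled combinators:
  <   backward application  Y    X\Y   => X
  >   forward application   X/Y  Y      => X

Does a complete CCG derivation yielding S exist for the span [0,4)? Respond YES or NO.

[0,4] S   <
  [0,2] PP   <
    [0,1] "park" : S/N
    [1,2] "heard" : PP\(S/N)
  [2,4] S\PP   >
    [2,3] "every" : (S\PP)/PP
    [3,4] "no" : PP

YES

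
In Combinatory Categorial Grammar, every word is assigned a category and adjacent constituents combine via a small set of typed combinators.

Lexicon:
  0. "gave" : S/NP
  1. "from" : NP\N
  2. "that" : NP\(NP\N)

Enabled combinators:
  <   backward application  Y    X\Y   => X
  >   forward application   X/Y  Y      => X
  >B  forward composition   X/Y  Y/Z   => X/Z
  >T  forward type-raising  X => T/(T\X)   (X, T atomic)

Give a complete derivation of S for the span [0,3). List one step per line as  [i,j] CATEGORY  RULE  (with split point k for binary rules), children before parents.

[0,1] S/NP  lex  "gave"
[1,2] NP\N  lex  "from"
[2,3] NP\(NP\N)  lex  "that"
[1,3] NP  <  k=2
[0,3] S  >  k=1

[0,3] S   >
  [0,1] "gave" : S/NP
  [1,3] NP   <
    [1,2] "from" : NP\N
    [2,3] "that" : NP\(NP\N)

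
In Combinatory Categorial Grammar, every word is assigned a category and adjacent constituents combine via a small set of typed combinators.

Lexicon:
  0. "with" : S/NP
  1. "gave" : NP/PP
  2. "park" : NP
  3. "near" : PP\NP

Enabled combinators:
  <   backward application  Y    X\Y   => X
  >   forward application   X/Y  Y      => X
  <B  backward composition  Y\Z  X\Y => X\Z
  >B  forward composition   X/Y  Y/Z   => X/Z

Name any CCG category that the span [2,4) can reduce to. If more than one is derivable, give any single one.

[0,4] S   >
  [0,2] S/PP   >B
    [0,1] "with" : S/NP
    [1,2] "gave" : NP/PP
  [2,4] PP   <
    [2,3] "park" : NP
    [3,4] "near" : PP\NP

PP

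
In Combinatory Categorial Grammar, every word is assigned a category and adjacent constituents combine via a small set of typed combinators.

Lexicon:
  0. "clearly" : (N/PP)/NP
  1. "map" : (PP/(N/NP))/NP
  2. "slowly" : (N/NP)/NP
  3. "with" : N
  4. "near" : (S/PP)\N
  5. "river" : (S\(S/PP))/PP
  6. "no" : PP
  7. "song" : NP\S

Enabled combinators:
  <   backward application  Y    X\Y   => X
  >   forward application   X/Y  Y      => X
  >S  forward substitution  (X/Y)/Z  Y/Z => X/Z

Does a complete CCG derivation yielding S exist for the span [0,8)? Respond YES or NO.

(N/PP)/NP (PP/(N/NP))/NP (N/NP)/NP N (S/PP)\N (S\(S/PP))/PP PP NP\S
CKY chart[0,8] = {N}; S ∉ chart

NO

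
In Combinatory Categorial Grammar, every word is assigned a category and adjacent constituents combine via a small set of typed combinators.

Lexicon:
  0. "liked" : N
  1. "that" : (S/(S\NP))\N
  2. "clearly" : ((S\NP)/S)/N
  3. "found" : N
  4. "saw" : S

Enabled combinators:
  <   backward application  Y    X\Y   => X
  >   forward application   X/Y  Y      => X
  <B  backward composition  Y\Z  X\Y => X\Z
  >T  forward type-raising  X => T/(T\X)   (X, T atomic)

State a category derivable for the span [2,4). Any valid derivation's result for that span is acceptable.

[0,5] S   >
  [0,2] S/(S\NP)   <
    [0,1] "liked" : N
    [1,2] "that" : (S/(S\NP))\N
  [2,5] S\NP   >
    [2,4] (S\NP)/S   >
      [2,3] "clearly" : ((S\NP)/S)/N
      [3,4] "found" : N
    [4,5] "saw" : S

(S\NP)/S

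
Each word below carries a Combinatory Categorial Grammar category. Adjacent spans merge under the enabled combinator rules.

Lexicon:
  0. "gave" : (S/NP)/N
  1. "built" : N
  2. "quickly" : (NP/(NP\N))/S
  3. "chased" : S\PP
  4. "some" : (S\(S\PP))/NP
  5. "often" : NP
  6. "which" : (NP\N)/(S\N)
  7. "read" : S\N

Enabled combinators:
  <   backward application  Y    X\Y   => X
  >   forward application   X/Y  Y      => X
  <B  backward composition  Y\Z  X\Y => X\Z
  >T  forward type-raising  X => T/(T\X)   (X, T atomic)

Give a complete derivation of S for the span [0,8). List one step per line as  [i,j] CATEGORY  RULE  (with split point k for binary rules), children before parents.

[0,8] S   >
  [0,2] S/NP   >
    [0,1] "gave" : (S/NP)/N
    [1,2] "built" : N
  [2,8] NP   >
    [2,6] NP/(NP\N)   >
      [2,3] "quickly" : (NP/(NP\N))/S
      [3,6] S   <
        [3,4] "chased" : S\PP
        [4,6] S\(S\PP)   >
          [4,5] "some" : (S\(S\PP))/NP
          [5,6] "often" : NP
    [6,8] NP\N   >
      [6,7] "which" : (NP\N)/(S\N)
      [7,8] "read" : S\N

[0,1] (S/NP)/N  lex  "gave"
[1,2] N  lex  "built"
[0,2] S/NP  >  k=1
[2,3] (NP/(NP\N))/S  lex  "quickly"
[3,4] S\PP  lex  "chased"
[4,5] (S\(S\PP))/NP  lex  "some"
[5,6] NP  lex  "often"
[4,6] S\(S\PP)  >  k=5
[3,6] S  <  k=4
[2,6] NP/(NP\N)  >  k=3
[6,7] (NP\N)/(S\N)  lex  "which"
[7,8] S\N  lex  "read"
[6,8] NP\N  >  k=7
[2,8] NP  >  k=6
[0,8] S  >  k=2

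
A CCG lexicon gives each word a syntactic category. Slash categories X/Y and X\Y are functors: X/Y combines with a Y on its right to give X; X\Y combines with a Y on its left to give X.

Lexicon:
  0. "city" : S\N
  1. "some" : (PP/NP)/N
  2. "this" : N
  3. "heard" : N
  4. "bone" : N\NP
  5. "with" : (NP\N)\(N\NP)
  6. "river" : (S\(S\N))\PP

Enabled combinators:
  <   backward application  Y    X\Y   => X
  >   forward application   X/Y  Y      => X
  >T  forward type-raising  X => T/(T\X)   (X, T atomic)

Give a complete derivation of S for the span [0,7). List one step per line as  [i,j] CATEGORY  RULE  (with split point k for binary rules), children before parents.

[0,7] S   <
  [0,1] "city" : S\N
  [1,7] S\(S\N)   <
    [1,6] PP   >
      [1,3] PP/NP   >
        [1,2] "some" : (PP/NP)/N
        [2,3] "this" : N
      [3,6] NP   <
        [3,4] "heard" : N
        [4,6] NP\N   <
          [4,5] "bone" : N\NP
          [5,6] "with" : (NP\N)\(N\NP)
    [6,7] "river" : (S\(S\N))\PP

[0,1] S\N  lex  "city"
[1,2] (PP/NP)/N  lex  "some"
[2,3] N  lex  "this"
[1,3] PP/NP  >  k=2
[3,4] N  lex  "heard"
[4,5] N\NP  lex  "bone"
[5,6] (NP\N)\(N\NP)  lex  "with"
[4,6] NP\N  <  k=5
[3,6] NP  <  k=4
[1,6] PP  >  k=3
[6,7] (S\(S\N))\PP  lex  "river"
[1,7] S\(S\N)  <  k=6
[0,7] S  <  k=1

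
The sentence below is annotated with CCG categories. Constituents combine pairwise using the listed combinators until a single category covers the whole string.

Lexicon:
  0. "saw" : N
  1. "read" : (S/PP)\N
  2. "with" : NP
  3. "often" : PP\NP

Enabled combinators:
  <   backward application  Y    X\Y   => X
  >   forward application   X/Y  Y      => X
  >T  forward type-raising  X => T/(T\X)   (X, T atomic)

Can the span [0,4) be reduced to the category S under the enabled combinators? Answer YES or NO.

[0,4] S   >
  [0,2] S/PP   <
    [0,1] "saw" : N
    [1,2] "read" : (S/PP)\N
  [2,4] PP   >
    [2,3] PP/(PP\NP)   >T
      [2,3] "with" : NP
    [3,4] "often" : PP\NP

YES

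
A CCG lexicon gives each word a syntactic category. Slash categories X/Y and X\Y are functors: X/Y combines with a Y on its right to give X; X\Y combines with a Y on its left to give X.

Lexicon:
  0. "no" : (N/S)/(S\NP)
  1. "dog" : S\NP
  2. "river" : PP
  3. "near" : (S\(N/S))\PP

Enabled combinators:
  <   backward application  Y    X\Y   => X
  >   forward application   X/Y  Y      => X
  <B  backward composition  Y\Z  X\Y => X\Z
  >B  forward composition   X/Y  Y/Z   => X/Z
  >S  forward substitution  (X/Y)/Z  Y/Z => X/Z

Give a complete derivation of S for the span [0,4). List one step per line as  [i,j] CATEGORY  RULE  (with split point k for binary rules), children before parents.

[0,4] S   <
  [0,2] N/S   >
    [0,1] "no" : (N/S)/(S\NP)
    [1,2] "dog" : S\NP
  [2,4] S\(N/S)   <
    [2,3] "river" : PP
    [3,4] "near" : (S\(N/S))\PP

[0,1] (N/S)/(S\NP)  lex  "no"
[1,2] S\NP  lex  "dog"
[0,2] N/S  >  k=1
[2,3] PP  lex  "river"
[3,4] (S\(N/S))\PP  lex  "near"
[2,4] S\(N/S)  <  k=3
[0,4] S  <  k=2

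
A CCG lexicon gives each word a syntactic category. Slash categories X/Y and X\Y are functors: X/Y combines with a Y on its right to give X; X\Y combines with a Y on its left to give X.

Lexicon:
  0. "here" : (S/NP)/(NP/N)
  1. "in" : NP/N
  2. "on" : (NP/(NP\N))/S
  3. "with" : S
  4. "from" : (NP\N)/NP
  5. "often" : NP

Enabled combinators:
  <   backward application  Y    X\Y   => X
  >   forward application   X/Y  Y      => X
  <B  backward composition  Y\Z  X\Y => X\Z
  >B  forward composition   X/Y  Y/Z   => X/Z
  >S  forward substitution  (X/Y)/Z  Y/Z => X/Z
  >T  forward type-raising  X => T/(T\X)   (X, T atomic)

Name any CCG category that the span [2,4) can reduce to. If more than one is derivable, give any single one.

NP/(NP\N)

[0,6] S   >
  [0,2] S/NP   >
    [0,1] "here" : (S/NP)/(NP/N)
    [1,2] "in" : NP/N
  [2,6] NP   >
    [2,4] NP/(NP\N)   >
      [2,3] "on" : (NP/(NP\N))/S
      [3,4] "with" : S
    [4,6] NP\N   >
      [4,5] "from" : (NP\N)/NP
      [5,6] "often" : NP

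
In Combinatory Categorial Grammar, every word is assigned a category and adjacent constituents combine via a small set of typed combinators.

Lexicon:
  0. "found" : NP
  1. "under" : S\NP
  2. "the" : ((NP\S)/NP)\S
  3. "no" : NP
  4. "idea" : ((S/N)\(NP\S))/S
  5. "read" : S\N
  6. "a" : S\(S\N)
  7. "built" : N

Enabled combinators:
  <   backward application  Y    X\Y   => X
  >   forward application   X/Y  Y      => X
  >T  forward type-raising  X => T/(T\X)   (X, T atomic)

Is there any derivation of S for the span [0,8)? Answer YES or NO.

YES

[0,8] S   >
  [0,7] S/N   <
    [0,4] NP\S   >
      [0,3] (NP\S)/NP   <
        [0,2] S   <
          [0,1] "found" : NP
          [1,2] "under" : S\NP
        [2,3] "the" : ((NP\S)/NP)\S
      [3,4] "no" : NP
    [4,7] (S/N)\(NP\S)   >
      [4,5] "idea" : ((S/N)\(NP\S))/S
      [5,7] S   <
        [5,6] "read" : S\N
        [6,7] "a" : S\(S\N)
  [7,8] "built" : N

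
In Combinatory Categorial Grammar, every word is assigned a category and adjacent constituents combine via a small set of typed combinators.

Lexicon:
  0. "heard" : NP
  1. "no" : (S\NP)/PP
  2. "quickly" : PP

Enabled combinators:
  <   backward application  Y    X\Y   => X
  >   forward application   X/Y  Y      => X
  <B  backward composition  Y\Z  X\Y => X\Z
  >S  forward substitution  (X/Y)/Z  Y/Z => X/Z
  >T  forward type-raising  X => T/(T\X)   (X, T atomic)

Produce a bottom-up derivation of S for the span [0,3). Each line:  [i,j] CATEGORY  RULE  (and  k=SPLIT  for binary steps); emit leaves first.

[0,1] NP  lex  "heard"
[1,2] (S\NP)/PP  lex  "no"
[2,3] PP  lex  "quickly"
[1,3] S\NP  >  k=2
[0,3] S  <  k=1

[0,3] S   <
  [0,1] "heard" : NP
  [1,3] S\NP   >
    [1,2] "no" : (S\NP)/PP
    [2,3] "quickly" : PP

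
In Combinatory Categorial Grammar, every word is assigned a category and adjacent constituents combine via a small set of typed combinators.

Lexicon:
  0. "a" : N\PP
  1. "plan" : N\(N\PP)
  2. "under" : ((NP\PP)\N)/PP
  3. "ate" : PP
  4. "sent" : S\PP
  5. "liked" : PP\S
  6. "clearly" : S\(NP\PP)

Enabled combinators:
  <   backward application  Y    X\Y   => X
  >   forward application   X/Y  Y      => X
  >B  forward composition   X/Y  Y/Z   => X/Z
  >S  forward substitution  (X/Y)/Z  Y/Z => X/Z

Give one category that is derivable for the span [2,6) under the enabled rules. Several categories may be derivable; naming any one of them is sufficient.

(NP\PP)\N

[0,7] S   <
  [0,6] NP\PP   <
    [0,2] N   <
      [0,1] "a" : N\PP
      [1,2] "plan" : N\(N\PP)
    [2,6] (NP\PP)\N   >
      [2,3] "under" : ((NP\PP)\N)/PP
      [3,6] PP   <
        [3,5] S   <
          [3,4] "ate" : PP
          [4,5] "sent" : S\PP
        [5,6] "liked" : PP\S
  [6,7] "clearly" : S\(NP\PP)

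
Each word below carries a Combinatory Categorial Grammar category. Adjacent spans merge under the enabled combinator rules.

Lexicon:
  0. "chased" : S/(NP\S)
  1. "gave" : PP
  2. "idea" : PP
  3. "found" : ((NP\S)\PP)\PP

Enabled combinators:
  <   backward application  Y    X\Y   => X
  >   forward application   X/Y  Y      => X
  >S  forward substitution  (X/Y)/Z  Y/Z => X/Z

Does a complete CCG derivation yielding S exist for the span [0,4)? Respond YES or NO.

YES

[0,4] S   >
  [0,1] "chased" : S/(NP\S)
  [1,4] NP\S   <
    [1,2] "gave" : PP
    [2,4] (NP\S)\PP   <
      [2,3] "idea" : PP
      [3,4] "found" : ((NP\S)\PP)\PP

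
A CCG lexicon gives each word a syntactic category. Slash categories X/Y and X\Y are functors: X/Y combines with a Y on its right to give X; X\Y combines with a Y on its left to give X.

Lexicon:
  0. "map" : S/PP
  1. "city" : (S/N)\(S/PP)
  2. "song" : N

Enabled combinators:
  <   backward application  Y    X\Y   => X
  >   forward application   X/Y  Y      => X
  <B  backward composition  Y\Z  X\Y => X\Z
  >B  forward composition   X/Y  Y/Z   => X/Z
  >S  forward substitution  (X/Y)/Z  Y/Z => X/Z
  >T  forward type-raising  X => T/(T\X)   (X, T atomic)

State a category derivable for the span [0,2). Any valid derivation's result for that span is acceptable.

[0,3] S   >
  [0,2] S/N   <
    [0,1] "map" : S/PP
    [1,2] "city" : (S/N)\(S/PP)
  [2,3] "song" : N

S/N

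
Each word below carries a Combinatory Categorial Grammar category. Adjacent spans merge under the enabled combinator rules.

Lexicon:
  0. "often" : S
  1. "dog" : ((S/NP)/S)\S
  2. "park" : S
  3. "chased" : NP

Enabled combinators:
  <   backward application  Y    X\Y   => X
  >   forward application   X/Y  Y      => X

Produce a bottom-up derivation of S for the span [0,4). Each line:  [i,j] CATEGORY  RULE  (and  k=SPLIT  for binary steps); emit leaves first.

[0,1] S  lex  "often"
[1,2] ((S/NP)/S)\S  lex  "dog"
[0,2] (S/NP)/S  <  k=1
[2,3] S  lex  "park"
[0,3] S/NP  >  k=2
[3,4] NP  lex  "chased"
[0,4] S  >  k=3

[0,4] S   >
  [0,3] S/NP   >
    [0,2] (S/NP)/S   <
      [0,1] "often" : S
      [1,2] "dog" : ((S/NP)/S)\S
    [2,3] "park" : S
  [3,4] "chased" : NP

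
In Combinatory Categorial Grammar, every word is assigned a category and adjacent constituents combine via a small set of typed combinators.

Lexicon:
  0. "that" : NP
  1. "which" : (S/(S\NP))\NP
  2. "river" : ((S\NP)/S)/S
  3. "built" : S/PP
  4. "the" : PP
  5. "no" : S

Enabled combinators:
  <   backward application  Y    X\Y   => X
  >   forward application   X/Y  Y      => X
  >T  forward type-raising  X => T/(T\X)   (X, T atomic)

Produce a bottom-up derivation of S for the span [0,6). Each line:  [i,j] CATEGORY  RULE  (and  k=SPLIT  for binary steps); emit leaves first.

[0,6] S   >
  [0,2] S/(S\NP)   <
    [0,1] "that" : NP
    [1,2] "which" : (S/(S\NP))\NP
  [2,6] S\NP   >
    [2,5] (S\NP)/S   >
      [2,3] "river" : ((S\NP)/S)/S
      [3,5] S   >
        [3,4] "built" : S/PP
        [4,5] "the" : PP
    [5,6] "no" : S

[0,1] NP  lex  "that"
[1,2] (S/(S\NP))\NP  lex  "which"
[0,2] S/(S\NP)  <  k=1
[2,3] ((S\NP)/S)/S  lex  "river"
[3,4] S/PP  lex  "built"
[4,5] PP  lex  "the"
[3,5] S  >  k=4
[2,5] (S\NP)/S  >  k=3
[5,6] S  lex  "no"
[2,6] S\NP  >  k=5
[0,6] S  >  k=2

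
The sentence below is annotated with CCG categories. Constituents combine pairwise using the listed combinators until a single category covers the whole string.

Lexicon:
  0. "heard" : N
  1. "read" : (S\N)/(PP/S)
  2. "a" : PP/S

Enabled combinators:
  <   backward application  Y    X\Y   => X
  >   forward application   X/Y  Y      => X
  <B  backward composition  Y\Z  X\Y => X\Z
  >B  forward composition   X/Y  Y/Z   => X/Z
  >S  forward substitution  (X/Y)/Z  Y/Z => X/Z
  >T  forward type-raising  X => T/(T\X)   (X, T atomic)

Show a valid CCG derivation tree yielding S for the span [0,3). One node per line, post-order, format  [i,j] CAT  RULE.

[0,1] N  lex  "heard"
[0,1] S/(S\N)  >T
[1,2] (S\N)/(PP/S)  lex  "read"
[2,3] PP/S  lex  "a"
[1,3] S\N  >  k=2
[0,3] S  >  k=1

[0,3] S   >
  [0,1] S/(S\N)   >T
    [0,1] "heard" : N
  [1,3] S\N   >
    [1,2] "read" : (S\N)/(PP/S)
    [2,3] "a" : PP/S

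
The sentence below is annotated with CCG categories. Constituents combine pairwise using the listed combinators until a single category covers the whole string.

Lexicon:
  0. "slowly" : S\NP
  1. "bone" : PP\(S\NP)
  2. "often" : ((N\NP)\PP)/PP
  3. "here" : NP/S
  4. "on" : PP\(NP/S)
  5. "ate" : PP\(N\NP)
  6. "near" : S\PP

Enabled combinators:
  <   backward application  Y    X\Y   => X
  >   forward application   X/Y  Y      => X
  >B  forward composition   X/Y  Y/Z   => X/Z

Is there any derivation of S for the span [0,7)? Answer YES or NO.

[0,7] S   <
  [0,6] PP   <
    [0,5] N\NP   <
      [0,2] PP   <
        [0,1] "slowly" : S\NP
        [1,2] "bone" : PP\(S\NP)
      [2,5] (N\NP)\PP   >
        [2,3] "often" : ((N\NP)\PP)/PP
        [3,5] PP   <
          [3,4] "here" : NP/S
          [4,5] "on" : PP\(NP/S)
    [5,6] "ate" : PP\(N\NP)
  [6,7] "near" : S\PP

YES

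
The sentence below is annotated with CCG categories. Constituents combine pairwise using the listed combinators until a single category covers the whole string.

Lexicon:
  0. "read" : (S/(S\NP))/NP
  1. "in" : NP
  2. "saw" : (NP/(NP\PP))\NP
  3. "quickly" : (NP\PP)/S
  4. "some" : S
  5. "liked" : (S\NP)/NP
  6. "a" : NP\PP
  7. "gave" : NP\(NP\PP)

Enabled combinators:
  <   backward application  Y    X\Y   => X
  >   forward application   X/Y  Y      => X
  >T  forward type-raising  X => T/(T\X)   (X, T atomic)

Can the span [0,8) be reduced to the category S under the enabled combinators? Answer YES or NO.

YES

[0,8] S   >
  [0,5] S/(S\NP)   >
    [0,1] "read" : (S/(S\NP))/NP
    [1,5] NP   >
      [1,3] NP/(NP\PP)   <
        [1,2] "in" : NP
        [2,3] "saw" : (NP/(NP\PP))\NP
      [3,5] NP\PP   >
        [3,4] "quickly" : (NP\PP)/S
        [4,5] "some" : S
  [5,8] S\NP   >
    [5,6] "liked" : (S\NP)/NP
    [6,8] NP   <
      [6,7] "a" : NP\PP
      [7,8] "gave" : NP\(NP\PP)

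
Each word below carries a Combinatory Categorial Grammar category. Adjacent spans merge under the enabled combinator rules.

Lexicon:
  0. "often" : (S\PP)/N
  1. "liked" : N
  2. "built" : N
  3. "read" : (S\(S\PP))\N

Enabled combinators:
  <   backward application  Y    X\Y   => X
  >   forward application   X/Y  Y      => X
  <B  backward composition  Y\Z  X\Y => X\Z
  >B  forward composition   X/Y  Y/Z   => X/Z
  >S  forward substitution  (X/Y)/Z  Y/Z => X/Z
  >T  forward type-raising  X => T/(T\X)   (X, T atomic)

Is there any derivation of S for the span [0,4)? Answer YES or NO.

YES

[0,4] S   <
  [0,2] S\PP   >
    [0,1] "often" : (S\PP)/N
    [1,2] "liked" : N
  [2,4] S\(S\PP)   <
    [2,3] "built" : N
    [3,4] "read" : (S\(S\PP))\N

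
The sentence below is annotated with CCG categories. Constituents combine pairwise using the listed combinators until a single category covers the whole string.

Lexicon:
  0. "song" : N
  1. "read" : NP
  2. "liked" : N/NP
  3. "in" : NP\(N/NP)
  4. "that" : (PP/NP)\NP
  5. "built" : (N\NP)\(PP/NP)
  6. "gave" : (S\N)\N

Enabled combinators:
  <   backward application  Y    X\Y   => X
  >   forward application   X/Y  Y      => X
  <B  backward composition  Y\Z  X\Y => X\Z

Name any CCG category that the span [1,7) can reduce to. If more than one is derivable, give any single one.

[0,7] S   <
  [0,1] "song" : N
  [1,7] S\N   <
    [1,6] N   <
      [1,2] "read" : NP
      [2,6] N\NP   <
        [2,5] PP/NP   <
          [2,4] NP   <
            [2,3] "liked" : N/NP
            [3,4] "in" : NP\(N/NP)
          [4,5] "that" : (PP/NP)\NP
        [5,6] "built" : (N\NP)\(PP/NP)
    [6,7] "gave" : (S\N)\N

S\N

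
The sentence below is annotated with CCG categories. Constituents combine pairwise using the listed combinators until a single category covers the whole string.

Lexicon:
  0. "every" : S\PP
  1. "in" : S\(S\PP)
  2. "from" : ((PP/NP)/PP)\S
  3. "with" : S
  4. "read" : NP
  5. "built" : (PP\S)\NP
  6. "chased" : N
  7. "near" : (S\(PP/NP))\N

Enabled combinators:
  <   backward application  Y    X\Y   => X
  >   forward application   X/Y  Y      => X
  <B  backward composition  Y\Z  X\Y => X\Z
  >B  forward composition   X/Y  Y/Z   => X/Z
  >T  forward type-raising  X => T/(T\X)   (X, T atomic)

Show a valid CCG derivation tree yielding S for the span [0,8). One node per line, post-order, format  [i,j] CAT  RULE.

[0,8] S   <
  [0,6] PP/NP   >
    [0,3] (PP/NP)/PP   <
      [0,2] S   <
        [0,1] "every" : S\PP
        [1,2] "in" : S\(S\PP)
      [2,3] "from" : ((PP/NP)/PP)\S
    [3,6] PP   <
      [3,4] "with" : S
      [4,6] PP\S   <
        [4,5] "read" : NP
        [5,6] "built" : (PP\S)\NP
  [6,8] S\(PP/NP)   <
    [6,7] "chased" : N
    [7,8] "near" : (S\(PP/NP))\N

[0,1] S\PP  lex  "every"
[1,2] S\(S\PP)  lex  "in"
[0,2] S  <  k=1
[2,3] ((PP/NP)/PP)\S  lex  "from"
[0,3] (PP/NP)/PP  <  k=2
[3,4] S  lex  "with"
[4,5] NP  lex  "read"
[5,6] (PP\S)\NP  lex  "built"
[4,6] PP\S  <  k=5
[3,6] PP  <  k=4
[0,6] PP/NP  >  k=3
[6,7] N  lex  "chased"
[7,8] (S\(PP/NP))\N  lex  "near"
[6,8] S\(PP/NP)  <  k=7
[0,8] S  <  k=6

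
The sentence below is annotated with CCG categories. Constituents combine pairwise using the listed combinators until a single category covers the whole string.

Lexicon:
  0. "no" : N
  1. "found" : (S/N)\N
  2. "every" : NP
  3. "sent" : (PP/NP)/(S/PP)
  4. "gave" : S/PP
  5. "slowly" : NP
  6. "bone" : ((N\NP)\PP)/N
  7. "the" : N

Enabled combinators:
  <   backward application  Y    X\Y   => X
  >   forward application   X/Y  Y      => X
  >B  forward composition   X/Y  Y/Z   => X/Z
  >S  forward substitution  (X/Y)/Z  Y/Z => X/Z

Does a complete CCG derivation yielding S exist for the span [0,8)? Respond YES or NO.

[0,8] S   >
  [0,2] S/N   <
    [0,1] "no" : N
    [1,2] "found" : (S/N)\N
  [2,8] N   <
    [2,3] "every" : NP
    [3,8] N\NP   <
      [3,6] PP   >
        [3,5] PP/NP   >
          [3,4] "sent" : (PP/NP)/(S/PP)
          [4,5] "gave" : S/PP
        [5,6] "slowly" : NP
      [6,8] (N\NP)\PP   >
        [6,7] "bone" : ((N\NP)\PP)/N
        [7,8] "the" : N

YES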